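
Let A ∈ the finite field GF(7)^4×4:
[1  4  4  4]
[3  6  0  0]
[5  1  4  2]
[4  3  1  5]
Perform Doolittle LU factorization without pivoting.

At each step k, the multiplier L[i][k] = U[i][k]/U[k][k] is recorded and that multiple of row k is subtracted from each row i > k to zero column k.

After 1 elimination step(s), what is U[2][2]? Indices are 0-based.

Step 1: pivot at (0,0) is 1.
  row1 ← row1 − (3)·row0  ⇒  L[1][0]=3, U row1=(0, 1, 2, 2)
  row2 ← row2 − (5)·row0  ⇒  L[2][0]=5, U row2=(0, 2, 5, 3)
  row3 ← row3 − (4)·row0  ⇒  L[3][0]=4, U row3=(0, 1, 6, 3)

U[2][2] = 5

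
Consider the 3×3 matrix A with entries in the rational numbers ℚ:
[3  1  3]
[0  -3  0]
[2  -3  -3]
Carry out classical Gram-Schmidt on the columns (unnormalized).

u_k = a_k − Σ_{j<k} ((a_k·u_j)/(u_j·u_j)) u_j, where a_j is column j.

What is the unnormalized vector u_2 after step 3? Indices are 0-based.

Step 1: u_0 = a_0 = (3, 0, 2).
Step 2: u_1 = a_1 − (-3/13)·u_0 = (22/13, -3, -33/13).
Step 3: u_2 = a_2 − (3/13)·u_0 − (165/238)·u_1 = (135/119, 495/238, -405/238).

u_2 = (135/119, 495/238, -405/238)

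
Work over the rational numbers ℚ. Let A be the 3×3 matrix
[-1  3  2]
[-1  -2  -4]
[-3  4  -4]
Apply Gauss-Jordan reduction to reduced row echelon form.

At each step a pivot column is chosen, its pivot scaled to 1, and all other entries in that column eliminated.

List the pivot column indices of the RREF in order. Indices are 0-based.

pivot(0,0)=-1: scale R0 → (1, -3, -2)
  clear (1,0): R1 −= (-1)R0 → (0, -5, -6)
  clear (2,0): R2 −= (-3)R0 → (0, -5, -10)
pivot(1,1)=-5: scale R1 → (0, 1, 6/5)
  clear (0,1): R0 −= (-3)R1 → (1, 0, 8/5)
  clear (2,1): R2 −= (-5)R1 → (0, 0, -4)
pivot(2,2)=-4: scale R2 → (0, 0, 1)
  clear (0,2): R0 −= (8/5)R2 → (1, 0, 0)
  clear (1,2): R1 −= (6/5)R2 → (0, 1, 0)

pivot columns: 0, 1, 2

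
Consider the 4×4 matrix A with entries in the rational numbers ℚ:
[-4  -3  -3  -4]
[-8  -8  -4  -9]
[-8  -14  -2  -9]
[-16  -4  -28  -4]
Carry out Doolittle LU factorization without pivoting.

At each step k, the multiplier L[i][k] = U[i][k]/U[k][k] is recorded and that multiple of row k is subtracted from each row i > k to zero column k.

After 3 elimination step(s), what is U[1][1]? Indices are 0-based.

U[1][1] = -2

Step 1: pivot at (0,0) is -4.
  row1 ← row1 − (2)·row0  ⇒  L[1][0]=2, U row1=(0, -2, 2, -1)
  row2 ← row2 − (2)·row0  ⇒  L[2][0]=2, U row2=(0, -8, 4, -1)
  row3 ← row3 − (4)·row0  ⇒  L[3][0]=4, U row3=(0, 8, -16, 12)
Step 2: pivot at (1,1) is -2.
  row2 ← row2 − (4)·row1  ⇒  L[2][1]=4, U row2=(0, 0, -4, 3)
  row3 ← row3 − (-4)·row1  ⇒  L[3][1]=-4, U row3=(0, 0, -8, 8)
Step 3: pivot at (2,2) is -4.
  row3 ← row3 − (2)·row2  ⇒  L[3][2]=2, U row3=(0, 0, 0, 2)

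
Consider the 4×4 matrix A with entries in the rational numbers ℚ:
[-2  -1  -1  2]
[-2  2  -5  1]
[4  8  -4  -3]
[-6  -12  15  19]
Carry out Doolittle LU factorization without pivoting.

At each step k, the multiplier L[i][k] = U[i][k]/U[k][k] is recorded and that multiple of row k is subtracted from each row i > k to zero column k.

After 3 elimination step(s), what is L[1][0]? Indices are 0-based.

L[1][0] = 1

k=0: U[0][0]=-2
  eliminate (1,0): mult=1, new row 1: (0, 3, -4, -1); set L[1][0]=1
  eliminate (2,0): mult=-2, new row 2: (0, 6, -6, 1); set L[2][0]=-2
  eliminate (3,0): mult=3, new row 3: (0, -9, 18, 13); set L[3][0]=3
k=1: U[1][1]=3
  eliminate (2,1): mult=2, new row 2: (0, 0, 2, 3); set L[2][1]=2
  eliminate (3,1): mult=-3, new row 3: (0, 0, 6, 10); set L[3][1]=-3
k=2: U[2][2]=2
  eliminate (3,2): mult=3, new row 3: (0, 0, 0, 1); set L[3][2]=3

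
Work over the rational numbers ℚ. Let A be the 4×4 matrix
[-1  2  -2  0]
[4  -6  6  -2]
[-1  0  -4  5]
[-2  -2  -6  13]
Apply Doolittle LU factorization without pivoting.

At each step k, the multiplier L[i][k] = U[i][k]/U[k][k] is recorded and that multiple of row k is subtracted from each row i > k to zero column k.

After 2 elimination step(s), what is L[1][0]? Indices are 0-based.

L[1][0] = -4

k=0: U[0][0]=-1
  eliminate (1,0): mult=-4, new row 1: (0, 2, -2, -2); set L[1][0]=-4
  eliminate (2,0): mult=1, new row 2: (0, -2, -2, 5); set L[2][0]=1
  eliminate (3,0): mult=2, new row 3: (0, -6, -2, 13); set L[3][0]=2
k=1: U[1][1]=2
  eliminate (2,1): mult=-1, new row 2: (0, 0, -4, 3); set L[2][1]=-1
  eliminate (3,1): mult=-3, new row 3: (0, 0, -8, 7); set L[3][1]=-3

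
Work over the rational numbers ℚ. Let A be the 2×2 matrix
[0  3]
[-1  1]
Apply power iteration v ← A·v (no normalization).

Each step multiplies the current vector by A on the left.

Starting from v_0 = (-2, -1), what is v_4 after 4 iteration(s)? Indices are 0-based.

v_0 = (-2, -1).
v_1 = A·v_0 = (-3, 1).
v_2 = A·v_1 = (3, 4).
v_3 = A·v_2 = (12, 1).
v_4 = A·v_3 = (3, -11).

v_4 = (3, -11)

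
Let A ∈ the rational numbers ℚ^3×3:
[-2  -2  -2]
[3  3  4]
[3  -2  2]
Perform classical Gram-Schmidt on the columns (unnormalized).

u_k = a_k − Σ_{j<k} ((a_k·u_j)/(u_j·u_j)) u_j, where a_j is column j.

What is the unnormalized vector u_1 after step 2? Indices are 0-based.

u_1 = (-15/11, 45/22, -65/22)

Step 1: u_0 = a_0 = (-2, 3, 3).
Step 2: u_1 = a_1 − (7/22)·u_0 = (-15/11, 45/22, -65/22).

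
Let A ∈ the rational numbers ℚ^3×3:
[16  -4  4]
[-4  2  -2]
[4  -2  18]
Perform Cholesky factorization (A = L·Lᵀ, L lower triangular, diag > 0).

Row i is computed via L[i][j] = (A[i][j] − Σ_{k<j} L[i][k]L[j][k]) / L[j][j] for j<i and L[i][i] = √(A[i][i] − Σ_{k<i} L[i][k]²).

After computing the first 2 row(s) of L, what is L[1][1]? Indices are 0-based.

Step 1: L[0][0] = √(16) = 4.
  L[1][0] = (-4) / L[0][0] = -1.
Step 2: L[1][1] = √(1) = 1.

L[1][1] = 1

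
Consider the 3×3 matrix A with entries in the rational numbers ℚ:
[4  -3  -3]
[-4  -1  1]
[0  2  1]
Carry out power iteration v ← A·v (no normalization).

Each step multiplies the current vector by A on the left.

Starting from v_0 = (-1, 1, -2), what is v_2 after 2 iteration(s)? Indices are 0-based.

v_2 = (-7, 3, 2)

v_0 = (-1, 1, -2).
v_1 = A·v_0 = (-1, 1, 0).
v_2 = A·v_1 = (-7, 3, 2).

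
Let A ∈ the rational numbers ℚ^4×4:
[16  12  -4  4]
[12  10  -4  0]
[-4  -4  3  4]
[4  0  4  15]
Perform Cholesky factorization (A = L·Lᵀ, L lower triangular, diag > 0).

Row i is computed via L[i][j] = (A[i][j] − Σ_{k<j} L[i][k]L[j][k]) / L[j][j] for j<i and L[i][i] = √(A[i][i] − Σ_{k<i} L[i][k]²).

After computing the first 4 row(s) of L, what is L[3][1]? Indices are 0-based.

L[3][1] = -3

Step 1: L[0][0] = √(16) = 4.
  L[1][0] = (12) / L[0][0] = 3.
Step 2: L[1][1] = √(1) = 1.
  L[2][0] = (-4) / L[0][0] = -1.
  L[2][1] = (-1) / L[1][1] = -1.
Step 3: L[2][2] = √(1) = 1.
  L[3][0] = (4) / L[0][0] = 1.
  L[3][1] = (-3) / L[1][1] = -3.
  L[3][2] = (2) / L[2][2] = 2.
Step 4: L[3][3] = √(1) = 1.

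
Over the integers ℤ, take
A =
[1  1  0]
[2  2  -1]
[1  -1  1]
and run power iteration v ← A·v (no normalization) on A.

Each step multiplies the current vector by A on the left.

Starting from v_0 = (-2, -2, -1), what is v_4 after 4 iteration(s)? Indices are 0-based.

v_4 = (-98, -208, 46)

v_0 = (-2, -2, -1).
v_1 = A·v_0 = (-4, -7, -1).
v_2 = A·v_1 = (-11, -21, 2).
v_3 = A·v_2 = (-32, -66, 12).
v_4 = A·v_3 = (-98, -208, 46).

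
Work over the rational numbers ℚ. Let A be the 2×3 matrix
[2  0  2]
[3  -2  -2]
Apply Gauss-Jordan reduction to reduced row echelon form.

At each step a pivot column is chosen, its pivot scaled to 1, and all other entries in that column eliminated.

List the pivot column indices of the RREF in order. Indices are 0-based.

pivot columns: 0, 1

pivot(0,0)=2: scale R0 → (1, 0, 1)
  clear (1,0): R1 −= (3)R0 → (0, -2, -5)
pivot(1,1)=-2: scale R1 → (0, 1, 5/2)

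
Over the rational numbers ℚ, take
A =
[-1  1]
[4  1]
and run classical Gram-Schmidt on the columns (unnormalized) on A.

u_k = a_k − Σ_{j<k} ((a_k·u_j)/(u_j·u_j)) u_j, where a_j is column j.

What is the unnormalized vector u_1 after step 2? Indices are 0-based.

Step 1: u_0 = a_0 = (-1, 4).
Step 2: u_1 = a_1 − (3/17)·u_0 = (20/17, 5/17).

u_1 = (20/17, 5/17)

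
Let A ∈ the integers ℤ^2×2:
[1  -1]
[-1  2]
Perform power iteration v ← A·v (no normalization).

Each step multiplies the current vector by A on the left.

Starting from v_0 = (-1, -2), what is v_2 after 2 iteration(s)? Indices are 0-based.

v_2 = (4, -7)

v_0 = (-1, -2).
v_1 = A·v_0 = (1, -3).
v_2 = A·v_1 = (4, -7).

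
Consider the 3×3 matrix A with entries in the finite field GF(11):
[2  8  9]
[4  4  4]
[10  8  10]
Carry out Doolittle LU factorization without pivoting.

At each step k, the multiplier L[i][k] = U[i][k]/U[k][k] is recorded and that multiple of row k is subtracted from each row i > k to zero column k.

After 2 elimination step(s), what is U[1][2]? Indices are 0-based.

[col 0] pivot 2
  R1 -= 2*R0 → (0, 10, 8)  (L[1][0] := 2)
  R2 -= 5*R0 → (0, 1, 9)  (L[2][0] := 5)
[col 1] pivot 10
  R2 -= 10*R1 → (0, 0, 6)  (L[2][1] := 10)

U[1][2] = 8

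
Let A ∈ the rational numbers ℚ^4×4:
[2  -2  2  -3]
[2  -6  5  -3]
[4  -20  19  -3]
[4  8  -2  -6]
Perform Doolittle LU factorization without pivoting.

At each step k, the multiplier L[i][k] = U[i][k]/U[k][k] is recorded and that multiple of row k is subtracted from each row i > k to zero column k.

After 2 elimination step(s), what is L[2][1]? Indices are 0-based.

Step 1: pivot at (0,0) is 2.
  row1 ← row1 − (1)·row0  ⇒  L[1][0]=1, U row1=(0, -4, 3, 0)
  row2 ← row2 − (2)·row0  ⇒  L[2][0]=2, U row2=(0, -16, 15, 3)
  row3 ← row3 − (2)·row0  ⇒  L[3][0]=2, U row3=(0, 12, -6, 0)
Step 2: pivot at (1,1) is -4.
  row2 ← row2 − (4)·row1  ⇒  L[2][1]=4, U row2=(0, 0, 3, 3)
  row3 ← row3 − (-3)·row1  ⇒  L[3][1]=-3, U row3=(0, 0, 3, 0)

L[2][1] = 4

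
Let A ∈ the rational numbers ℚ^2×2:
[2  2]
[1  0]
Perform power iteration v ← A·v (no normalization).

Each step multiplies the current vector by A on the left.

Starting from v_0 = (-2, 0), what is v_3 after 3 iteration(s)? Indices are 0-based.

v_0 = (-2, 0).
v_1 = A·v_0 = (-4, -2).
v_2 = A·v_1 = (-12, -4).
v_3 = A·v_2 = (-32, -12).

v_3 = (-32, -12)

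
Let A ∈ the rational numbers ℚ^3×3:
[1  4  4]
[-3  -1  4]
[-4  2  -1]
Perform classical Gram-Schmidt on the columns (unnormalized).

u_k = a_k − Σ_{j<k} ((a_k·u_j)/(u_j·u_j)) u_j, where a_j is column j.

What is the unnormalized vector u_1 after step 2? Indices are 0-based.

u_1 = (105/26, -29/26, 24/13)

Step 1: u_0 = a_0 = (1, -3, -4).
Step 2: u_1 = a_1 − (-1/26)·u_0 = (105/26, -29/26, 24/13).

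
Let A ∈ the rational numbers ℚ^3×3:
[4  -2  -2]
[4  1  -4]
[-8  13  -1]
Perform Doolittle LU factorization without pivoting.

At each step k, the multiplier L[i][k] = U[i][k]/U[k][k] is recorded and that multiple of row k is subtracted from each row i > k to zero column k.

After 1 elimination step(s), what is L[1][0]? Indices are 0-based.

L[1][0] = 1

Step 1: pivot at (0,0) is 4.
  row1 ← row1 − (1)·row0  ⇒  L[1][0]=1, U row1=(0, 3, -2)
  row2 ← row2 − (-2)·row0  ⇒  L[2][0]=-2, U row2=(0, 9, -5)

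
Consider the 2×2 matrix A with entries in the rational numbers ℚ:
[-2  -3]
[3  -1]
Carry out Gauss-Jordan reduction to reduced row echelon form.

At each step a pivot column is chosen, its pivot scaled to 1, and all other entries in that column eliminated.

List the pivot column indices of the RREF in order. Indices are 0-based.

pivot columns: 0, 1

pivot(0,0)=-2: scale R0 → (1, 3/2)
  clear (1,0): R1 −= (3)R0 → (0, -11/2)
pivot(1,1)=-11/2: scale R1 → (0, 1)
  clear (0,1): R0 −= (3/2)R1 → (1, 0)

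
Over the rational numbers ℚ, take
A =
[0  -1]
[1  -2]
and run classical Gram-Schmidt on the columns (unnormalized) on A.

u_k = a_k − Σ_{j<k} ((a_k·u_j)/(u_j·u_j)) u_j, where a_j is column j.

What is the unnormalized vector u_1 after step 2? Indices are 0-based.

Step 1: u_0 = a_0 = (0, 1).
Step 2: u_1 = a_1 − (-2)·u_0 = (-1, 0).

u_1 = (-1, 0)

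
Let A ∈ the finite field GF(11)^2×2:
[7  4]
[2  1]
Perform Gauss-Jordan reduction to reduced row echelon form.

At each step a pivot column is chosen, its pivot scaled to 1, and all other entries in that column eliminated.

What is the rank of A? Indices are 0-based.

rank = 2

step 1: normalize row 0 (÷7) = (1, 10)
  row 1: subtract 2×row0 = (0, 3)
step 2: normalize row 1 (÷3) = (0, 1)
  row 0: subtract 10×row1 = (1, 0)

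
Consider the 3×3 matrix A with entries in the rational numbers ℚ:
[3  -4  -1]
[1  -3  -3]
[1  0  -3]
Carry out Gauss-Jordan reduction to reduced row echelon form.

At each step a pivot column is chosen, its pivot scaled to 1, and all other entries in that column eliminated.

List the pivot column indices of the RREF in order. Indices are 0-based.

step 1: normalize row 0 (÷3) = (1, -4/3, -1/3)
  row 1: subtract 1×row0 = (0, -5/3, -8/3)
  row 2: subtract 1×row0 = (0, 4/3, -8/3)
step 2: normalize row 1 (÷-5/3) = (0, 1, 8/5)
  row 0: subtract -4/3×row1 = (1, 0, 9/5)
  row 2: subtract 4/3×row1 = (0, 0, -24/5)
step 3: normalize row 2 (÷-24/5) = (0, 0, 1)
  row 0: subtract 9/5×row2 = (1, 0, 0)
  row 1: subtract 8/5×row2 = (0, 1, 0)

pivot columns: 0, 1, 2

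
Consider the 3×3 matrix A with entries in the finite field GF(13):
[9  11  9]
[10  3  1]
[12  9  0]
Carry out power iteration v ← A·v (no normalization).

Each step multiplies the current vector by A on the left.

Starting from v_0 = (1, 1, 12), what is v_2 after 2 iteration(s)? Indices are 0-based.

v_0 = (1, 1, 12).
v_1 = A·v_0 = (11, 12, 8).
v_2 = A·v_1 = (4, 11, 6).

v_2 = (4, 11, 6)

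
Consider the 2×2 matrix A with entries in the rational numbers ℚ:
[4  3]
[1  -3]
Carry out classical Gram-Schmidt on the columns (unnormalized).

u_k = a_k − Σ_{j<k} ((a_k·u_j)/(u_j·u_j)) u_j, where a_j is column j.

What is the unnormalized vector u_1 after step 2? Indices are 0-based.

u_1 = (15/17, -60/17)

Step 1: u_0 = a_0 = (4, 1).
Step 2: u_1 = a_1 − (9/17)·u_0 = (15/17, -60/17).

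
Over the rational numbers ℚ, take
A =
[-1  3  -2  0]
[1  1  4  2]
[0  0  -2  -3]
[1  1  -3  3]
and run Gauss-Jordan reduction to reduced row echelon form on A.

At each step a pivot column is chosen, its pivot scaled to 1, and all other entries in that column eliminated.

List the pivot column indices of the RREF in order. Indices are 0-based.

pivot columns: 0, 1, 2, 3

pivot(0,0)=-1: scale R0 → (1, -3, 2, 0)
  clear (1,0): R1 −= (1)R0 → (0, 4, 2, 2)
  clear (3,0): R3 −= (1)R0 → (0, 4, -5, 3)
pivot(1,1)=4: scale R1 → (0, 1, 1/2, 1/2)
  clear (0,1): R0 −= (-3)R1 → (1, 0, 7/2, 3/2)
  clear (3,1): R3 −= (4)R1 → (0, 0, -7, 1)
pivot(2,2)=-2: scale R2 → (0, 0, 1, 3/2)
  clear (0,2): R0 −= (7/2)R2 → (1, 0, 0, -15/4)
  clear (1,2): R1 −= (1/2)R2 → (0, 1, 0, -1/4)
  clear (3,2): R3 −= (-7)R2 → (0, 0, 0, 23/2)
pivot(3,3)=23/2: scale R3 → (0, 0, 0, 1)
  clear (0,3): R0 −= (-15/4)R3 → (1, 0, 0, 0)
  clear (1,3): R1 −= (-1/4)R3 → (0, 1, 0, 0)
  clear (2,3): R2 −= (3/2)R3 → (0, 0, 1, 0)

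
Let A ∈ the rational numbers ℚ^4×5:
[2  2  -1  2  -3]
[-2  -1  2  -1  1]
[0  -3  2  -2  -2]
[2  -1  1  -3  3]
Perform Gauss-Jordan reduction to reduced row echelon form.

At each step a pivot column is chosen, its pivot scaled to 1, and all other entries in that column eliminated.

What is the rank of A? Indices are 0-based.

rank = 4

[1] R0 /= 2  ⇒  (1, 1, -1/2, 1, -3/2)
     R1 -= -2·R0  ⇒  (0, 1, 1, 1, -2)
     R3 -= 2·R0  ⇒  (0, -3, 2, -5, 6)
[2] R1 /= 1  ⇒  (0, 1, 1, 1, -2)
     R0 -= 1·R1  ⇒  (1, 0, -3/2, 0, 1/2)
     R2 -= -3·R1  ⇒  (0, 0, 5, 1, -8)
     R3 -= -3·R1  ⇒  (0, 0, 5, -2, 0)
[3] R2 /= 5  ⇒  (0, 0, 1, 1/5, -8/5)
     R0 -= -3/2·R2  ⇒  (1, 0, 0, 3/10, -19/10)
     R1 -= 1·R2  ⇒  (0, 1, 0, 4/5, -2/5)
     R3 -= 5·R2  ⇒  (0, 0, 0, -3, 8)
[4] R3 /= -3  ⇒  (0, 0, 0, 1, -8/3)
     R0 -= 3/10·R3  ⇒  (1, 0, 0, 0, -11/10)
     R1 -= 4/5·R3  ⇒  (0, 1, 0, 0, 26/15)
     R2 -= 1/5·R3  ⇒  (0, 0, 1, 0, -16/15)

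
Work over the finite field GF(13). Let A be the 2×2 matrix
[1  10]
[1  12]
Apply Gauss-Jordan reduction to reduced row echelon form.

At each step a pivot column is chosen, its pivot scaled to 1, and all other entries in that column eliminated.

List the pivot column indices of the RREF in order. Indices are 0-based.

pivot columns: 0, 1

step 1: normalize row 0 (÷1) = (1, 10)
  row 1: subtract 1×row0 = (0, 2)
step 2: normalize row 1 (÷2) = (0, 1)
  row 0: subtract 10×row1 = (1, 0)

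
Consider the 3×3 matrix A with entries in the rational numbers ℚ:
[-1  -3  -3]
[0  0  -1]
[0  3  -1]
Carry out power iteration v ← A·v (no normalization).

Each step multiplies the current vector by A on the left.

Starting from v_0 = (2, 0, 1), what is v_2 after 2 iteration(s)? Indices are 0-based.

v_2 = (11, 1, -2)

v_0 = (2, 0, 1).
v_1 = A·v_0 = (-5, -1, -1).
v_2 = A·v_1 = (11, 1, -2).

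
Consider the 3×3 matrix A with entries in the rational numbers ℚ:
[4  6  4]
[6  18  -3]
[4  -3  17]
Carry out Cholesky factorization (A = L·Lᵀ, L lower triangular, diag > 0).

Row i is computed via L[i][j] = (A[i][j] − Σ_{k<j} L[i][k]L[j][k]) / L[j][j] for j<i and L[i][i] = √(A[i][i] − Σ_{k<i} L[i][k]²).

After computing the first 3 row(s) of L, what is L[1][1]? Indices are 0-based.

Step 1: L[0][0] = √(4) = 2.
  L[1][0] = (6) / L[0][0] = 3.
Step 2: L[1][1] = √(9) = 3.
  L[2][0] = (4) / L[0][0] = 2.
  L[2][1] = (-9) / L[1][1] = -3.
Step 3: L[2][2] = √(4) = 2.

L[1][1] = 3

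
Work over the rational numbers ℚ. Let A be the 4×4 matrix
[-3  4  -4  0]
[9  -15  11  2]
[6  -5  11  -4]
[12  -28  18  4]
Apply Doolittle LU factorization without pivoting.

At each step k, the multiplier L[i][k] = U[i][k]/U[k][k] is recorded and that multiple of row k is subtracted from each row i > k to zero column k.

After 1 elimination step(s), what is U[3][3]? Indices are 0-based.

Step 1: pivot at (0,0) is -3.
  row1 ← row1 − (-3)·row0  ⇒  L[1][0]=-3, U row1=(0, -3, -1, 2)
  row2 ← row2 − (-2)·row0  ⇒  L[2][0]=-2, U row2=(0, 3, 3, -4)
  row3 ← row3 − (-4)·row0  ⇒  L[3][0]=-4, U row3=(0, -12, 2, 4)

U[3][3] = 4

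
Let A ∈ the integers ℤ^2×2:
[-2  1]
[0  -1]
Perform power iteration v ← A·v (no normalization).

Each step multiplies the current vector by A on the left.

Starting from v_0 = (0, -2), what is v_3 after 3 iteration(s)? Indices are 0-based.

v_3 = (-14, 2)

v_0 = (0, -2).
v_1 = A·v_0 = (-2, 2).
v_2 = A·v_1 = (6, -2).
v_3 = A·v_2 = (-14, 2).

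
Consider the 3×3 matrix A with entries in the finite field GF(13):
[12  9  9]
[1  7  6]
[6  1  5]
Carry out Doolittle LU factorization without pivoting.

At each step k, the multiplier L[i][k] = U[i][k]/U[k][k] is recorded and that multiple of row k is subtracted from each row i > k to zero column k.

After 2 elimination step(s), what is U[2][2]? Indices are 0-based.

U[2][2] = 5

[col 0] pivot 12
  R1 -= 12*R0 → (0, 3, 2)  (L[1][0] := 12)
  R2 -= 7*R0 → (0, 3, 7)  (L[2][0] := 7)
[col 1] pivot 3
  R2 -= 1*R1 → (0, 0, 5)  (L[2][1] := 1)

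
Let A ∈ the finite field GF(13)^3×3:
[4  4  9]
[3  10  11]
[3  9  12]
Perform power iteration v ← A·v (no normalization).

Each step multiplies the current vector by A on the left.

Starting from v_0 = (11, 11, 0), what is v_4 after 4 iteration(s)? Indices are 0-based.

v_4 = (4, 0, 2)

v_0 = (11, 11, 0).
v_1 = A·v_0 = (10, 0, 2).
v_2 = A·v_1 = (6, 0, 2).
v_3 = A·v_2 = (3, 1, 3).
v_4 = A·v_3 = (4, 0, 2).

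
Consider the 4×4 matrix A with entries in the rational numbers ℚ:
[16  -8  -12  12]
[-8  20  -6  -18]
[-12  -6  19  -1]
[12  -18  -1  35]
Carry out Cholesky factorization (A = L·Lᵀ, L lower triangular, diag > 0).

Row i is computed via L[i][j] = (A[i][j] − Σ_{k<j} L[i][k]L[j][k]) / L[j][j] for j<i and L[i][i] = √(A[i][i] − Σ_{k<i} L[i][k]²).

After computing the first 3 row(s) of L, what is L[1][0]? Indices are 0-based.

L[1][0] = -2

Step 1: L[0][0] = √(16) = 4.
  L[1][0] = (-8) / L[0][0] = -2.
Step 2: L[1][1] = √(16) = 4.
  L[2][0] = (-12) / L[0][0] = -3.
  L[2][1] = (-12) / L[1][1] = -3.
Step 3: L[2][2] = √(1) = 1.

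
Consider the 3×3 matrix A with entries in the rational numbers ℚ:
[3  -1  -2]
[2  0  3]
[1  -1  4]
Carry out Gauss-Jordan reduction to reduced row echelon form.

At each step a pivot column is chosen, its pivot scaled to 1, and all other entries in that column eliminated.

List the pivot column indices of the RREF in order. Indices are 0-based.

pivot columns: 0, 1, 2

step 1: normalize row 0 (÷3) = (1, -1/3, -2/3)
  row 1: subtract 2×row0 = (0, 2/3, 13/3)
  row 2: subtract 1×row0 = (0, -2/3, 14/3)
step 2: normalize row 1 (÷2/3) = (0, 1, 13/2)
  row 0: subtract -1/3×row1 = (1, 0, 3/2)
  row 2: subtract -2/3×row1 = (0, 0, 9)
step 3: normalize row 2 (÷9) = (0, 0, 1)
  row 0: subtract 3/2×row2 = (1, 0, 0)
  row 1: subtract 13/2×row2 = (0, 1, 0)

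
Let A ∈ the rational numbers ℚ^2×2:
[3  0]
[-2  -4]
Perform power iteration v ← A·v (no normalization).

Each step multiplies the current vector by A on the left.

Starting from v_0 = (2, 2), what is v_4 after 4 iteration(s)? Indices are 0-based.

v_0 = (2, 2).
v_1 = A·v_0 = (6, -12).
v_2 = A·v_1 = (18, 36).
v_3 = A·v_2 = (54, -180).
v_4 = A·v_3 = (162, 612).

v_4 = (162, 612)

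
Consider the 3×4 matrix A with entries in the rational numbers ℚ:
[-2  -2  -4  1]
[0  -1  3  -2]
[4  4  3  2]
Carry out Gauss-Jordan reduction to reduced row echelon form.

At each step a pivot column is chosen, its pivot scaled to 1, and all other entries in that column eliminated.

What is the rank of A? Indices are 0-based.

rank = 3

[1] R0 /= -2  ⇒  (1, 1, 2, -1/2)
     R2 -= 4·R0  ⇒  (0, 0, -5, 4)
[2] R1 /= -1  ⇒  (0, 1, -3, 2)
     R0 -= 1·R1  ⇒  (1, 0, 5, -5/2)
[3] R2 /= -5  ⇒  (0, 0, 1, -4/5)
     R0 -= 5·R2  ⇒  (1, 0, 0, 3/2)
     R1 -= -3·R2  ⇒  (0, 1, 0, -2/5)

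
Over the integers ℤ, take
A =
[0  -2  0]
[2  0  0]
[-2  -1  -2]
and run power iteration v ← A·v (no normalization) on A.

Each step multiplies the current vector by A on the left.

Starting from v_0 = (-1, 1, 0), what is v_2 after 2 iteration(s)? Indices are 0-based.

v_2 = (4, -4, 4)

v_0 = (-1, 1, 0).
v_1 = A·v_0 = (-2, -2, 1).
v_2 = A·v_1 = (4, -4, 4).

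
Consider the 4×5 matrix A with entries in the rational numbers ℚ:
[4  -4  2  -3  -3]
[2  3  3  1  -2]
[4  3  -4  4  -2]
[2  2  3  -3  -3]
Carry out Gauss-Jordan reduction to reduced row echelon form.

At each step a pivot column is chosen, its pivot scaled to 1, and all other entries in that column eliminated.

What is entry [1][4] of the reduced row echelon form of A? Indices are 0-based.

[1] R0 /= 4  ⇒  (1, -1, 1/2, -3/4, -3/4)
     R1 -= 2·R0  ⇒  (0, 5, 2, 5/2, -1/2)
     R2 -= 4·R0  ⇒  (0, 7, -6, 7, 1)
     R3 -= 2·R0  ⇒  (0, 4, 2, -3/2, -3/2)
[2] R1 /= 5  ⇒  (0, 1, 2/5, 1/2, -1/10)
     R0 -= -1·R1  ⇒  (1, 0, 9/10, -1/4, -17/20)
     R2 -= 7·R1  ⇒  (0, 0, -44/5, 7/2, 17/10)
     R3 -= 4·R1  ⇒  (0, 0, 2/5, -7/2, -11/10)
[3] R2 /= -44/5  ⇒  (0, 0, 1, -35/88, -17/88)
     R0 -= 9/10·R2  ⇒  (1, 0, 0, 19/176, -119/176)
     R1 -= 2/5·R2  ⇒  (0, 1, 0, 29/44, -1/44)
     R3 -= 2/5·R2  ⇒  (0, 0, 0, -147/44, -45/44)
[4] R3 /= -147/44  ⇒  (0, 0, 0, 1, 15/49)
     R0 -= 19/176·R3  ⇒  (1, 0, 0, 0, -139/196)
     R1 -= 29/44·R3  ⇒  (0, 1, 0, 0, -11/49)
     R2 -= -35/88·R3  ⇒  (0, 0, 1, 0, -1/14)

M[1][4] = -11/49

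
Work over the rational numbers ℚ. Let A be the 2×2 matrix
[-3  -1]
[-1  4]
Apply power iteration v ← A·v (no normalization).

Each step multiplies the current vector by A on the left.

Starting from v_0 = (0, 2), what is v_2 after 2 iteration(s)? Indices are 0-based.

v_2 = (-2, 34)

v_0 = (0, 2).
v_1 = A·v_0 = (-2, 8).
v_2 = A·v_1 = (-2, 34).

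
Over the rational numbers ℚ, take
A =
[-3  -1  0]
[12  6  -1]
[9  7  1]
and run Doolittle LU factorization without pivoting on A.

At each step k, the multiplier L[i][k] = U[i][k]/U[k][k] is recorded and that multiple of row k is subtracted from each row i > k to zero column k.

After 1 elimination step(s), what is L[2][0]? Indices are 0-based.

L[2][0] = -3

k=0: U[0][0]=-3
  eliminate (1,0): mult=-4, new row 1: (0, 2, -1); set L[1][0]=-4
  eliminate (2,0): mult=-3, new row 2: (0, 4, 1); set L[2][0]=-3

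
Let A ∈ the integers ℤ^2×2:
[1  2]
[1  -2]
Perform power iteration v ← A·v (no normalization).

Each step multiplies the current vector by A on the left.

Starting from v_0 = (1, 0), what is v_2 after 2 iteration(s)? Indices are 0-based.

v_0 = (1, 0).
v_1 = A·v_0 = (1, 1).
v_2 = A·v_1 = (3, -1).

v_2 = (3, -1)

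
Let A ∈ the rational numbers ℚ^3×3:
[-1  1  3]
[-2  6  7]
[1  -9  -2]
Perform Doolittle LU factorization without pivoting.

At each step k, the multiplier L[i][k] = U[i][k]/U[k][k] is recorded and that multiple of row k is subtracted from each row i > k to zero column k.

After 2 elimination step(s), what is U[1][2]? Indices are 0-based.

U[1][2] = 1

[col 0] pivot -1
  R1 -= 2*R0 → (0, 4, 1)  (L[1][0] := 2)
  R2 -= -1*R0 → (0, -8, 1)  (L[2][0] := -1)
[col 1] pivot 4
  R2 -= -2*R1 → (0, 0, 3)  (L[2][1] := -2)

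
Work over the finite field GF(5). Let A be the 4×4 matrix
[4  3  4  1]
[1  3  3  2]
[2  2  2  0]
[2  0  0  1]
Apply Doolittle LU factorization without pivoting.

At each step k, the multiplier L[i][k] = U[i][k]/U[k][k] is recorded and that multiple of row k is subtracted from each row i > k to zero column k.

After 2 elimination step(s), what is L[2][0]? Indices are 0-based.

L[2][0] = 3

Step 1: pivot at (0,0) is 4.
  row1 ← row1 − (4)·row0  ⇒  L[1][0]=4, U row1=(0, 1, 2, 3)
  row2 ← row2 − (3)·row0  ⇒  L[2][0]=3, U row2=(0, 3, 0, 2)
  row3 ← row3 − (3)·row0  ⇒  L[3][0]=3, U row3=(0, 1, 3, 3)
Step 2: pivot at (1,1) is 1.
  row2 ← row2 − (3)·row1  ⇒  L[2][1]=3, U row2=(0, 0, 4, 3)
  row3 ← row3 − (1)·row1  ⇒  L[3][1]=1, U row3=(0, 0, 1, 0)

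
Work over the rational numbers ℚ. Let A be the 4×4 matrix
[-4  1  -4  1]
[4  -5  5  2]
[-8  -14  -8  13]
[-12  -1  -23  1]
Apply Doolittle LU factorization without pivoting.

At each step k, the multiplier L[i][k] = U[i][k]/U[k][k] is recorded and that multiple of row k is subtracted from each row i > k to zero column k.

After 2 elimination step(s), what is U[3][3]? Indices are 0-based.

Step 1: pivot at (0,0) is -4.
  row1 ← row1 − (-1)·row0  ⇒  L[1][0]=-1, U row1=(0, -4, 1, 3)
  row2 ← row2 − (2)·row0  ⇒  L[2][0]=2, U row2=(0, -16, 0, 11)
  row3 ← row3 − (3)·row0  ⇒  L[3][0]=3, U row3=(0, -4, -11, -2)
Step 2: pivot at (1,1) is -4.
  row2 ← row2 − (4)·row1  ⇒  L[2][1]=4, U row2=(0, 0, -4, -1)
  row3 ← row3 − (1)·row1  ⇒  L[3][1]=1, U row3=(0, 0, -12, -5)

U[3][3] = -5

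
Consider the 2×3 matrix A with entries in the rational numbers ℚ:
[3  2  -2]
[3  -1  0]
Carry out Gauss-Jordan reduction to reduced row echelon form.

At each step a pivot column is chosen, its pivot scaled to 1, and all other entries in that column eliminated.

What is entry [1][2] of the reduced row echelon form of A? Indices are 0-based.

M[1][2] = -2/3

[1] R0 /= 3  ⇒  (1, 2/3, -2/3)
     R1 -= 3·R0  ⇒  (0, -3, 2)
[2] R1 /= -3  ⇒  (0, 1, -2/3)
     R0 -= 2/3·R1  ⇒  (1, 0, -2/9)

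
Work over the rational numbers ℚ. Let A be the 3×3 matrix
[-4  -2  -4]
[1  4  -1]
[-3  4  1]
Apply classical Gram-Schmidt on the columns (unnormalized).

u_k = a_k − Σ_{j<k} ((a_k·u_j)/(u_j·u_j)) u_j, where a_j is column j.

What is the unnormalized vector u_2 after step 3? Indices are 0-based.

u_2 = (-200/117, -275/117, 175/117)

Step 1: u_0 = a_0 = (-4, 1, -3).
Step 2: u_1 = a_1 − (0)·u_0 = (-2, 4, 4).
Step 3: u_2 = a_2 − (6/13)·u_0 − (2/9)·u_1 = (-200/117, -275/117, 175/117).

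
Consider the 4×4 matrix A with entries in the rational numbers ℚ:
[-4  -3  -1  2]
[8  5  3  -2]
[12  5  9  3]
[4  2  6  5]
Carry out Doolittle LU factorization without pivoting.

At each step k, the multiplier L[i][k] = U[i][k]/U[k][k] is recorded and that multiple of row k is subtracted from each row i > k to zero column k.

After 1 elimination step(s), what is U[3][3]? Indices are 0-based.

U[3][3] = 7

Step 1: pivot at (0,0) is -4.
  row1 ← row1 − (-2)·row0  ⇒  L[1][0]=-2, U row1=(0, -1, 1, 2)
  row2 ← row2 − (-3)·row0  ⇒  L[2][0]=-3, U row2=(0, -4, 6, 9)
  row3 ← row3 − (-1)·row0  ⇒  L[3][0]=-1, U row3=(0, -1, 5, 7)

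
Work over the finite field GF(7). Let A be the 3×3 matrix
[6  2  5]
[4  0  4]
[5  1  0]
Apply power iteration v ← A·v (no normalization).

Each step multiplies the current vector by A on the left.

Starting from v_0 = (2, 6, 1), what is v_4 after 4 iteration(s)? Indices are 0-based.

v_0 = (2, 6, 1).
v_1 = A·v_0 = (1, 5, 2).
v_2 = A·v_1 = (5, 5, 3).
v_3 = A·v_2 = (6, 4, 2).
v_4 = A·v_3 = (5, 4, 6).

v_4 = (5, 4, 6)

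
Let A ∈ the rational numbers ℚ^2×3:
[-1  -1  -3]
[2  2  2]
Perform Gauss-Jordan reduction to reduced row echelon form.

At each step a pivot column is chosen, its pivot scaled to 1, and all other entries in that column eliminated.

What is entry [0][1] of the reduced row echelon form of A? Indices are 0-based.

step 1: normalize row 0 (÷-1) = (1, 1, 3)
  row 1: subtract 2×row0 = (0, 0, -4)
skip col 1 (zero from row 1)
step 2: normalize row 1 (÷-4) = (0, 0, 1)
  row 0: subtract 3×row1 = (1, 1, 0)

M[0][1] = 1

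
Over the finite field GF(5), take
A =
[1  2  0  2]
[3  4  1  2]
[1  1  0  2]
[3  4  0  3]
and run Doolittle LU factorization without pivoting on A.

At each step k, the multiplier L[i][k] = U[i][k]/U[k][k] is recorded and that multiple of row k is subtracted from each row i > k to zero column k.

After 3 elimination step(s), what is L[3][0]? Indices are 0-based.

L[3][0] = 3

k=0: U[0][0]=1
  eliminate (1,0): mult=3, new row 1: (0, 3, 1, 1); set L[1][0]=3
  eliminate (2,0): mult=1, new row 2: (0, 4, 0, 0); set L[2][0]=1
  eliminate (3,0): mult=3, new row 3: (0, 3, 0, 2); set L[3][0]=3
k=1: U[1][1]=3
  eliminate (2,1): mult=3, new row 2: (0, 0, 2, 2); set L[2][1]=3
  eliminate (3,1): mult=1, new row 3: (0, 0, 4, 1); set L[3][1]=1
k=2: U[2][2]=2
  eliminate (3,2): mult=2, new row 3: (0, 0, 0, 2); set L[3][2]=2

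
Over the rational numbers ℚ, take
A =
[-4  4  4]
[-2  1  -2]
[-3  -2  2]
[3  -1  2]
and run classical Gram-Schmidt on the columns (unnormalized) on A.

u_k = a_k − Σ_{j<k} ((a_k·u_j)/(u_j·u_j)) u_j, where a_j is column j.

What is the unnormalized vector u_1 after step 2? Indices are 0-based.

u_1 = (46/19, 4/19, -121/38, 7/38)

Step 1: u_0 = a_0 = (-4, -2, -3, 3).
Step 2: u_1 = a_1 − (-15/38)·u_0 = (46/19, 4/19, -121/38, 7/38).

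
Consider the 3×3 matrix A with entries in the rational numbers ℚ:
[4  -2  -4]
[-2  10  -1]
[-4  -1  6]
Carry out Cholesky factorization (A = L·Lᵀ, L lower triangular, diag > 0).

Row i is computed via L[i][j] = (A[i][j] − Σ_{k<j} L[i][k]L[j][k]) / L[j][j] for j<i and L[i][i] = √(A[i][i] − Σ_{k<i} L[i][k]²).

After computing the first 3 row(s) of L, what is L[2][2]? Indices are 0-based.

L[2][2] = 1

Step 1: L[0][0] = √(4) = 2.
  L[1][0] = (-2) / L[0][0] = -1.
Step 2: L[1][1] = √(9) = 3.
  L[2][0] = (-4) / L[0][0] = -2.
  L[2][1] = (-3) / L[1][1] = -1.
Step 3: L[2][2] = √(1) = 1.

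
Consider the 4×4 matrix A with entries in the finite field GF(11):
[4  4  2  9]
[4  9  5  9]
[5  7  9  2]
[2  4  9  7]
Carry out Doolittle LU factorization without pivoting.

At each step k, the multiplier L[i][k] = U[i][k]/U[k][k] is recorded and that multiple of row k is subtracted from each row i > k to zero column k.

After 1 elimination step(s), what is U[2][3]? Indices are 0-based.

U[2][3] = 10

k=0: U[0][0]=4
  eliminate (1,0): mult=1, new row 1: (0, 5, 3, 0); set L[1][0]=1
  eliminate (2,0): mult=4, new row 2: (0, 2, 1, 10); set L[2][0]=4
  eliminate (3,0): mult=6, new row 3: (0, 2, 8, 8); set L[3][0]=6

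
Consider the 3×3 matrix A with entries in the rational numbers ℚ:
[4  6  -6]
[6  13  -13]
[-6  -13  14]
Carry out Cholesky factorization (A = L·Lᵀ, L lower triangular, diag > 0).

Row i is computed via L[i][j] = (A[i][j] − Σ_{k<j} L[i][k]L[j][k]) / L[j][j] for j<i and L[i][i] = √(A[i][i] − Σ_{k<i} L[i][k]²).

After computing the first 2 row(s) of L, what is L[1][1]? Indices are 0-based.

Step 1: L[0][0] = √(4) = 2.
  L[1][0] = (6) / L[0][0] = 3.
Step 2: L[1][1] = √(4) = 2.

L[1][1] = 2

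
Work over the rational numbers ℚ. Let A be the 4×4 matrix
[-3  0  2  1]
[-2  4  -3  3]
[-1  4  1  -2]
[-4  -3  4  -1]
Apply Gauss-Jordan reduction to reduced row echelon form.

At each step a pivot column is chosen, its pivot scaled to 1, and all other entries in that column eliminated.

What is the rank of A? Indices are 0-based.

rank = 4

[1] R0 /= -3  ⇒  (1, 0, -2/3, -1/3)
     R1 -= -2·R0  ⇒  (0, 4, -13/3, 7/3)
     R2 -= -1·R0  ⇒  (0, 4, 1/3, -7/3)
     R3 -= -4·R0  ⇒  (0, -3, 4/3, -7/3)
[2] R1 /= 4  ⇒  (0, 1, -13/12, 7/12)
     R2 -= 4·R1  ⇒  (0, 0, 14/3, -14/3)
     R3 -= -3·R1  ⇒  (0, 0, -23/12, -7/12)
[3] R2 /= 14/3  ⇒  (0, 0, 1, -1)
     R0 -= -2/3·R2  ⇒  (1, 0, 0, -1)
     R1 -= -13/12·R2  ⇒  (0, 1, 0, -1/2)
     R3 -= -23/12·R2  ⇒  (0, 0, 0, -5/2)
[4] R3 /= -5/2  ⇒  (0, 0, 0, 1)
     R0 -= -1·R3  ⇒  (1, 0, 0, 0)
     R1 -= -1/2·R3  ⇒  (0, 1, 0, 0)
     R2 -= -1·R3  ⇒  (0, 0, 1, 0)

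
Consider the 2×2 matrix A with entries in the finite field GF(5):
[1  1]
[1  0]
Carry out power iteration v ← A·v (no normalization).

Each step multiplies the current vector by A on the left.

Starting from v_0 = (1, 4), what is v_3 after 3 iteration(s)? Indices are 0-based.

v_0 = (1, 4).
v_1 = A·v_0 = (0, 1).
v_2 = A·v_1 = (1, 0).
v_3 = A·v_2 = (1, 1).

v_3 = (1, 1)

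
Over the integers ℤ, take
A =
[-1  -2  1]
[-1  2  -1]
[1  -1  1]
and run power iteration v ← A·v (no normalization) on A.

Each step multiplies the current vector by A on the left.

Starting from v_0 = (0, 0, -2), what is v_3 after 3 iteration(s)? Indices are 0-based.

v_3 = (-18, 26, -18)

v_0 = (0, 0, -2).
v_1 = A·v_0 = (-2, 2, -2).
v_2 = A·v_1 = (-4, 8, -6).
v_3 = A·v_2 = (-18, 26, -18).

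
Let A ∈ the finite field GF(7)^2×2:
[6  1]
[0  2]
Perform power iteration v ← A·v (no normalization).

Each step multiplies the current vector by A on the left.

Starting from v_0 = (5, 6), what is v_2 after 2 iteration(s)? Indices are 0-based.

v_0 = (5, 6).
v_1 = A·v_0 = (1, 5).
v_2 = A·v_1 = (4, 3).

v_2 = (4, 3)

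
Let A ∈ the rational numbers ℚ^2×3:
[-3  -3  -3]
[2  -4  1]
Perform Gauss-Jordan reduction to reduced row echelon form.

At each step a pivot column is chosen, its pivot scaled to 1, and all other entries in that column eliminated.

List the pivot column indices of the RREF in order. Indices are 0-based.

[1] R0 /= -3  ⇒  (1, 1, 1)
     R1 -= 2·R0  ⇒  (0, -6, -1)
[2] R1 /= -6  ⇒  (0, 1, 1/6)
     R0 -= 1·R1  ⇒  (1, 0, 5/6)

pivot columns: 0, 1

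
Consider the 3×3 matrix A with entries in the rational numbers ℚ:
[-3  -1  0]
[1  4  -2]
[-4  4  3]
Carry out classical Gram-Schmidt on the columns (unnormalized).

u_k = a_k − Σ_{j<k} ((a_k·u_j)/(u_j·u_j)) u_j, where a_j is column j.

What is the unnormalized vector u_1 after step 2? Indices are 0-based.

Step 1: u_0 = a_0 = (-3, 1, -4).
Step 2: u_1 = a_1 − (-9/26)·u_0 = (-53/26, 113/26, 34/13).

u_1 = (-53/26, 113/26, 34/13)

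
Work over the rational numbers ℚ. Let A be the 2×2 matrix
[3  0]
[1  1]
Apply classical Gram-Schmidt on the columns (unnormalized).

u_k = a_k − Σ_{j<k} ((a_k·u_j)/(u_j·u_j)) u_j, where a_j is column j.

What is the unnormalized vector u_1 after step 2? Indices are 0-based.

u_1 = (-3/10, 9/10)

Step 1: u_0 = a_0 = (3, 1).
Step 2: u_1 = a_1 − (1/10)·u_0 = (-3/10, 9/10).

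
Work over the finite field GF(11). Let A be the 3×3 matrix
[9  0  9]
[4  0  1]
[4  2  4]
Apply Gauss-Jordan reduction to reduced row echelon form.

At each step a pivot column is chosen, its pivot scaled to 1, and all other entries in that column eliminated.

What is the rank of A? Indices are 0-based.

rank = 3

pivot(0,0)=9: scale R0 → (1, 0, 1)
  clear (1,0): R1 −= (4)R0 → (0, 0, 8)
  clear (2,0): R2 −= (4)R0 → (0, 2, 0)
pivot(1,1): swap R1↔R2
pivot(1,1)=2: scale R1 → (0, 1, 0)
pivot(2,2)=8: scale R2 → (0, 0, 1)
  clear (0,2): R0 −= (1)R2 → (1, 0, 0)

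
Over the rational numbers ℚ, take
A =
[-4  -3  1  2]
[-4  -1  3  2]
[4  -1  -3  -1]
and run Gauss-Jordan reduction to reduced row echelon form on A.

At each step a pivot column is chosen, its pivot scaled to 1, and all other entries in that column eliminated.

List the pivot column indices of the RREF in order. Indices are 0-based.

pivot columns: 0, 1, 2

step 1: normalize row 0 (÷-4) = (1, 3/4, -1/4, -1/2)
  row 1: subtract -4×row0 = (0, 2, 2, 0)
  row 2: subtract 4×row0 = (0, -4, -2, 1)
step 2: normalize row 1 (÷2) = (0, 1, 1, 0)
  row 0: subtract 3/4×row1 = (1, 0, -1, -1/2)
  row 2: subtract -4×row1 = (0, 0, 2, 1)
step 3: normalize row 2 (÷2) = (0, 0, 1, 1/2)
  row 0: subtract -1×row2 = (1, 0, 0, 0)
  row 1: subtract 1×row2 = (0, 1, 0, -1/2)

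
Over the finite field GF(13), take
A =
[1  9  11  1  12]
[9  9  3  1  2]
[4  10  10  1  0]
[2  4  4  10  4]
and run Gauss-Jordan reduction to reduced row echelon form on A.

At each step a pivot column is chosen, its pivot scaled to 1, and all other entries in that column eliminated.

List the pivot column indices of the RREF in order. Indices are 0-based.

pivot columns: 0, 1, 2, 3

[1] R0 /= 1  ⇒  (1, 9, 11, 1, 12)
     R1 -= 9·R0  ⇒  (0, 6, 8, 5, 11)
     R2 -= 4·R0  ⇒  (0, 0, 5, 10, 4)
     R3 -= 2·R0  ⇒  (0, 12, 8, 8, 6)
[2] R1 /= 6  ⇒  (0, 1, 10, 3, 4)
     R0 -= 9·R1  ⇒  (1, 0, 12, 0, 2)
     R3 -= 12·R1  ⇒  (0, 0, 5, 11, 10)
[3] R2 /= 5  ⇒  (0, 0, 1, 2, 6)
     R0 -= 12·R2  ⇒  (1, 0, 0, 2, 8)
     R1 -= 10·R2  ⇒  (0, 1, 0, 9, 9)
     R3 -= 5·R2  ⇒  (0, 0, 0, 1, 6)
[4] R3 /= 1  ⇒  (0, 0, 0, 1, 6)
     R0 -= 2·R3  ⇒  (1, 0, 0, 0, 9)
     R1 -= 9·R3  ⇒  (0, 1, 0, 0, 7)
     R2 -= 2·R3  ⇒  (0, 0, 1, 0, 7)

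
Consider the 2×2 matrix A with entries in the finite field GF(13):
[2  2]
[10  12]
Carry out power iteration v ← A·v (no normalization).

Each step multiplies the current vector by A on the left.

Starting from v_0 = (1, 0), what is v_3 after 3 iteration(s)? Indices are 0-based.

v_3 = (3, 9)

v_0 = (1, 0).
v_1 = A·v_0 = (2, 10).
v_2 = A·v_1 = (11, 10).
v_3 = A·v_2 = (3, 9).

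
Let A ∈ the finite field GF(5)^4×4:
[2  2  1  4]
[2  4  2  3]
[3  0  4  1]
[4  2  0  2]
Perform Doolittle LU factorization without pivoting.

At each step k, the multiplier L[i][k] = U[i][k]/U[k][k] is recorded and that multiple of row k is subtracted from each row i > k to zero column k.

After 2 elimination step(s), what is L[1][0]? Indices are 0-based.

Step 1: pivot at (0,0) is 2.
  row1 ← row1 − (1)·row0  ⇒  L[1][0]=1, U row1=(0, 2, 1, 4)
  row2 ← row2 − (4)·row0  ⇒  L[2][0]=4, U row2=(0, 2, 0, 0)
  row3 ← row3 − (2)·row0  ⇒  L[3][0]=2, U row3=(0, 3, 3, 4)
Step 2: pivot at (1,1) is 2.
  row2 ← row2 − (1)·row1  ⇒  L[2][1]=1, U row2=(0, 0, 4, 1)
  row3 ← row3 − (4)·row1  ⇒  L[3][1]=4, U row3=(0, 0, 4, 3)

L[1][0] = 1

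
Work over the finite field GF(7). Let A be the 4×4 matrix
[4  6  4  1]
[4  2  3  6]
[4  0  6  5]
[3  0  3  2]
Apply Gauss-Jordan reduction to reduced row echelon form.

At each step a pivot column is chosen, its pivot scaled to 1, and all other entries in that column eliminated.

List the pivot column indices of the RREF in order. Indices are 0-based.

pivot columns: 0, 1, 2

[1] R0 /= 4  ⇒  (1, 5, 1, 2)
     R1 -= 4·R0  ⇒  (0, 3, 6, 5)
     R2 -= 4·R0  ⇒  (0, 1, 2, 4)
     R3 -= 3·R0  ⇒  (0, 6, 0, 3)
[2] R1 /= 3  ⇒  (0, 1, 2, 4)
     R0 -= 5·R1  ⇒  (1, 0, 5, 3)
     R2 -= 1·R1  ⇒  (0, 0, 0, 0)
     R3 -= 6·R1  ⇒  (0, 0, 2, 0)
[3] R2 <-> R3
[3] R2 /= 2  ⇒  (0, 0, 1, 0)
     R0 -= 5·R2  ⇒  (1, 0, 0, 3)
     R1 -= 2·R2  ⇒  (0, 1, 0, 4)
column 3 empty below row 3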